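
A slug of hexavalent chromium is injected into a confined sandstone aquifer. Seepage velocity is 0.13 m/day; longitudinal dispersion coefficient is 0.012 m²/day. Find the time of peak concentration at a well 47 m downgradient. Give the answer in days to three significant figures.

361 days

For the 1D instantaneous-source solution, setting ∂C/∂t = 0 at fixed x gives v²t² + 2Dt − x² = 0, so t = (√(D² + v²x²) − D)/v².
√(D² + v²x²) = √(0.012² + 0.13² × 47²) = 6.110; v² = 0.0169.
t = (6.110 − 0.012)/0.0169 = 361 days (vs. the pure-advection estimate x/v = 362 d).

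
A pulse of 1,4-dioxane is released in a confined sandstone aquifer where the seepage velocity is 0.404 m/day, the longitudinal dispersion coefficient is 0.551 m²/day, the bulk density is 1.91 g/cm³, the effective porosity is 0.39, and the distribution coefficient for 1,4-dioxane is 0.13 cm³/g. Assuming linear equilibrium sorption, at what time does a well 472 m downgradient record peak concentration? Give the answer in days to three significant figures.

Retardation factor R = 1 + ρ_b·K_d/n = 1 + 1.91 × 0.13/0.39 = 1.637.
Sorption retards both mechanisms: v_R = v/R = 0.2468 m/day, D_R = D/R = 0.3366 m²/day.
Peak time from v_R²t² + 2D_R t − x² = 0: t = (√(D_R² + v_R²x²) − D_R)/v_R².
√(D_R² + v_R²x²) = √(0.3366² + 0.2468² × 472²) = 116.5; v_R² = 0.06091.
t = (116.5 − 0.3366)/0.06091 = 1910 days.

1910 days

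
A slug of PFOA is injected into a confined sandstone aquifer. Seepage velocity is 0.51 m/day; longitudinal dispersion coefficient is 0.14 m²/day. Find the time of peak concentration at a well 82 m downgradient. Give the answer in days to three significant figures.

160 days

For the 1D instantaneous-source solution, setting ∂C/∂t = 0 at fixed x gives v²t² + 2Dt − x² = 0, so t = (√(D² + v²x²) − D)/v².
√(D² + v²x²) = √(0.14² + 0.51² × 82²) = 41.82; v² = 0.2601.
t = (41.82 − 0.14)/0.2601 = 160 days (vs. the pure-advection estimate x/v = 161 d).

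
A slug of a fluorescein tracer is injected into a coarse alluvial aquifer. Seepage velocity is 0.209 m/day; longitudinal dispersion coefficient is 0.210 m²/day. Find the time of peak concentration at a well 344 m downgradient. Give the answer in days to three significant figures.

1640 days

For the 1D instantaneous-source solution, setting ∂C/∂t = 0 at fixed x gives v²t² + 2Dt − x² = 0, so t = (√(D² + v²x²) − D)/v².
√(D² + v²x²) = √(0.210² + 0.209² × 344²) = 71.90; v² = 0.043681.
t = (71.90 − 0.210)/0.043681 = 1640 days (vs. the pure-advection estimate x/v = 1650 d).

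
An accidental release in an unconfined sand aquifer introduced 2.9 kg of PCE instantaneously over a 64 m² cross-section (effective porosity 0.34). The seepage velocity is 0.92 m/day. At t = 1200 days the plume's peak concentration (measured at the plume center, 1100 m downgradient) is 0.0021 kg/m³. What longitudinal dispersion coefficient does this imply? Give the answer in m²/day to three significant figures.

At the plume center C_max = M/(n_e·A·√(4πDt)), so D = M²/(4πt·(n_e·A·C_max)²).
n_e·A·C_max = 0.34 × 64 × 0.0021 = 0.04570 kg/m.
D = 2.9²/(4π × 1200 × 0.04570²) = 0.267 m²/day.

0.267 m²/day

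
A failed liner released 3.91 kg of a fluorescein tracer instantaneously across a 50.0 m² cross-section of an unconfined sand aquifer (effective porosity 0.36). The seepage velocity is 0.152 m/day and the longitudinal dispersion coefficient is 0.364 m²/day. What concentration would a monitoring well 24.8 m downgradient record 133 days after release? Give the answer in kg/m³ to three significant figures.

For an instantaneous plane source, C(x,t) = M/(n_e·A·√(4πDt)) · exp(−(x−vt)²/(4Dt)), with n_e·A the pore (flow) area.
Plume center vt = 0.152 × 133 = 20.216 m, so the well at 24.8 m is 4.584 m downgradient of the peak.
√(4πDt) = 24.67 m, giving peak height M/(n_e·A·√(4πDt)) = 3.91/(0.36 × 50.0 × 24.67) = 0.008805 kg/m³.
(x−vt)²/(4Dt) = (4.584)²/(4 × 0.364 × 133) = 0.1085; exp(−0.1085) = 0.8972.
C = 0.008805 × 0.8972 = 0.00790 kg/m³.

0.00790 kg/m³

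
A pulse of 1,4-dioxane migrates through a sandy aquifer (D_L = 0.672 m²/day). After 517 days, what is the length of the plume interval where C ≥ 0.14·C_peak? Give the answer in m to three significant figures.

105 m

The plume is Gaussian with σ = √(2Dt) = √(2 × 0.672 × 517) = 26.36 m.
C/C_peak = exp(−Δx²/(2σ²)) = 0.14 ⇒ Δx = σ·√(−2 ln 0.14) = 26.36 × 1.983 = 52.27 m.
Width = 2Δx = 105 m.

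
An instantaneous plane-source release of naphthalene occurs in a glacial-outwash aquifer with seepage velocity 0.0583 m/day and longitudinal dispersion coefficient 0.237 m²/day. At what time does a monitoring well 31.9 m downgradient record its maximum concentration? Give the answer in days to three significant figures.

For the 1D instantaneous-source solution, setting ∂C/∂t = 0 at fixed x gives v²t² + 2Dt − x² = 0, so t = (√(D² + v²x²) − D)/v².
√(D² + v²x²) = √(0.237² + 0.0583² × 31.9²) = 1.875; v² = 0.00339889.
t = (1.875 − 0.237)/0.00339889 = 482 days (vs. the pure-advection estimate x/v = 547 d).

482 days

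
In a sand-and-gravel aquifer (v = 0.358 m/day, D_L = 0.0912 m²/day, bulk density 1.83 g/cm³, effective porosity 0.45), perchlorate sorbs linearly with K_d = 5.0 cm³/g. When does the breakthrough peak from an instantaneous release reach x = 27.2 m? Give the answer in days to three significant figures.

Retardation factor R = 1 + ρ_b·K_d/n = 1 + 1.83 × 5.0/0.45 = 21.33.
Sorption retards both mechanisms: v_R = v/R = 0.01678 m/day, D_R = D/R = 0.004276 m²/day.
Peak time from v_R²t² + 2D_R t − x² = 0: t = (√(D_R² + v_R²x²) − D_R)/v_R².
√(D_R² + v_R²x²) = √(0.004276² + 0.01678² × 27.2²) = 0.4564; v_R² = 0.0002816.
t = (0.4564 − 0.004276)/0.0002816 = 1610 days.

1610 days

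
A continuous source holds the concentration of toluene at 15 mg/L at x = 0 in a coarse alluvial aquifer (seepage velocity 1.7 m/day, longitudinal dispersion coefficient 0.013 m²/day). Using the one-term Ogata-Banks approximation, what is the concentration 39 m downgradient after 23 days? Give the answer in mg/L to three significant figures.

For a continuous step input, C/C₀ ≈ ½·erfc((x−vt)/(2√(Dt))).
vt = 1.7 × 23 = 39.1 m and 2√(Dt) = 2√(0.013 × 23) = 1.094 m.
Argument (x−vt)/(2√(Dt)) = (39 − 39.1)/1.094 = -0.09141; ½·erfc(-0.09141) = 0.5514.
C = 15 × 0.5514 = 8.27 mg/L.

8.27 mg/L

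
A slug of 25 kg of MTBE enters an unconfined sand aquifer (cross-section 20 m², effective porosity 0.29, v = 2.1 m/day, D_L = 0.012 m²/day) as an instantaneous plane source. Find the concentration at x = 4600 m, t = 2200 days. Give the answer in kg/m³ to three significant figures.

For an instantaneous plane source, C(x,t) = M/(n_e·A·√(4πDt)) · exp(−(x−vt)²/(4Dt)), with n_e·A the pore (flow) area.
Plume center vt = 2.1 × 2200 = 4620 m, so the well at 4600 m is 20 m upgradient of the peak.
√(4πDt) = 18.21 m, giving peak height M/(n_e·A·√(4πDt)) = 25/(0.29 × 20 × 18.21) = 0.2367 kg/m³.
(x−vt)²/(4Dt) = (-20)²/(4 × 0.012 × 2200) = 3.788; exp(−3.788) = 0.02264.
C = 0.2367 × 0.02264 = 0.00536 kg/m³.

0.00536 kg/m³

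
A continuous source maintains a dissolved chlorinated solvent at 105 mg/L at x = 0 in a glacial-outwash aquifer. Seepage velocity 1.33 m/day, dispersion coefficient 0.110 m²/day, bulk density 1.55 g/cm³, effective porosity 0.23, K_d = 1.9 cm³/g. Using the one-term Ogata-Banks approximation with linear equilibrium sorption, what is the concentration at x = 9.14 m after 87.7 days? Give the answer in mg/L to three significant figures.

Retardation factor R = 1 + ρ_b·K_d/n = 1 + 1.55 × 1.9/0.23 = 13.80.
Sorption retards both mechanisms: v_R = v/R = 0.09638 m/day, D_R = D/R = 0.007971 m²/day.
v_R·t = 0.09638 × 87.7 = 8.452526 m; 2√(D_R t) = 1.672 m; argument = (9.14 − 8.452526)/1.672 = 0.4112.
C = C₀ × ½·erfc(0.4112) = 105 × 0.2804 = 29.4 mg/L.

29.4 mg/L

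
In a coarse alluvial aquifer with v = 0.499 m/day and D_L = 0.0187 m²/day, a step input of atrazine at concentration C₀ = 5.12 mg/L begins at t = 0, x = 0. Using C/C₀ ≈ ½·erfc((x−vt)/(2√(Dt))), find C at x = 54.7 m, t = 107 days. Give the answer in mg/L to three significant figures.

For a continuous step input, C/C₀ ≈ ½·erfc((x−vt)/(2√(Dt))).
vt = 0.499 × 107 = 53.393 m and 2√(Dt) = 2√(0.0187 × 107) = 2.829 m.
Argument (x−vt)/(2√(Dt)) = (54.7 − 53.393)/2.829 = 0.4620; ½·erfc(0.4620) = 0.2568.
C = 5.12 × 0.2568 = 1.31 mg/L.

1.31 mg/L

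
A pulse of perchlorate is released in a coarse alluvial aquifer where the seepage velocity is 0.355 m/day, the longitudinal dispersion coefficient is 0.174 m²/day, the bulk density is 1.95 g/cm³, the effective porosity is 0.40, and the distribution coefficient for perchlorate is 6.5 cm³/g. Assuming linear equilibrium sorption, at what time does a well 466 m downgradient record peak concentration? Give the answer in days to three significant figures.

Retardation factor R = 1 + ρ_b·K_d/n = 1 + 1.95 × 6.5/0.40 = 32.69.
Sorption retards both mechanisms: v_R = v/R = 0.01086 m/day, D_R = D/R = 0.005323 m²/day.
Peak time from v_R²t² + 2D_R t − x² = 0: t = (√(D_R² + v_R²x²) − D_R)/v_R².
√(D_R² + v_R²x²) = √(0.005323² + 0.01086² × 466²) = 5.061; v_R² = 0.0001179.
t = (5.061 − 0.005323)/0.0001179 = 42900 days.

42900 days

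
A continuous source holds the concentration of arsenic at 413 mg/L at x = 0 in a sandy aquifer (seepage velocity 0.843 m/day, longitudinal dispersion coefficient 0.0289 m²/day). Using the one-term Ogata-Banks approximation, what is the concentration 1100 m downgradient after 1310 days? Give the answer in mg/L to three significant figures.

For a continuous step input, C/C₀ ≈ ½·erfc((x−vt)/(2√(Dt))).
vt = 0.843 × 1310 = 1104.33 m and 2√(Dt) = 2√(0.0289 × 1310) = 12.31 m.
Argument (x−vt)/(2√(Dt)) = (1100 − 1104.33)/12.31 = -0.3517; ½·erfc(-0.3517) = 0.6905.
C = 413 × 0.6905 = 285 mg/L.

285 mg/L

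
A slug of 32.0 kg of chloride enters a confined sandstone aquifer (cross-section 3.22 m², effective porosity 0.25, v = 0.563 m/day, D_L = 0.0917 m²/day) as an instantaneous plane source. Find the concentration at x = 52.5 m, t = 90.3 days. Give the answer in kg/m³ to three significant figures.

For an instantaneous plane source, C(x,t) = M/(n_e·A·√(4πDt)) · exp(−(x−vt)²/(4Dt)), with n_e·A the pore (flow) area.
Plume center vt = 0.563 × 90.3 = 50.8389 m, so the well at 52.5 m is 1.6611 m downgradient of the peak.
√(4πDt) = 10.20 m, giving peak height M/(n_e·A·√(4πDt)) = 32.0/(0.25 × 3.22 × 10.20) = 3.897 kg/m³.
(x−vt)²/(4Dt) = (1.6611)²/(4 × 0.0917 × 90.3) = 0.08331; exp(−0.08331) = 0.9201.
C = 3.897 × 0.9201 = 3.59 kg/m³.

3.59 kg/m³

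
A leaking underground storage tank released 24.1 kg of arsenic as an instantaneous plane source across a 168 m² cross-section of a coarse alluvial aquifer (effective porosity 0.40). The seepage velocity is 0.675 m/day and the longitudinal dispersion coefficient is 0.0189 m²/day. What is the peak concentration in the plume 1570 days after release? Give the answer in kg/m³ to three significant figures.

0.0186 kg/m³

The peak of an instantaneous 1D plume sits at x = vt; there the Gaussian factor is 1 and C_max = M/(n_e·A·√(4πDt)), where n_e·A is the pore area the mass is dissolved in.
√(4πDt) = √(4π × 0.0189 × 1570) = 19.31 m, so C_max = 24.1/(0.40 × 168 × 19.31) = 0.0186 kg/m³.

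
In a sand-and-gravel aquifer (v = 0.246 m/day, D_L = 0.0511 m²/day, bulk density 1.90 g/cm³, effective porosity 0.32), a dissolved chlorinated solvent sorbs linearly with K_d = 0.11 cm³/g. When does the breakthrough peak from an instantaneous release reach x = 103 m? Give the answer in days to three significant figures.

691 days

Retardation factor R = 1 + ρ_b·K_d/n = 1 + 1.90 × 0.11/0.32 = 1.653.
Sorption retards both mechanisms: v_R = v/R = 0.1488 m/day, D_R = D/R = 0.03091 m²/day.
Peak time from v_R²t² + 2D_R t − x² = 0: t = (√(D_R² + v_R²x²) − D_R)/v_R².
√(D_R² + v_R²x²) = √(0.03091² + 0.1488² × 103²) = 15.33; v_R² = 0.02214.
t = (15.33 − 0.03091)/0.02214 = 691 days.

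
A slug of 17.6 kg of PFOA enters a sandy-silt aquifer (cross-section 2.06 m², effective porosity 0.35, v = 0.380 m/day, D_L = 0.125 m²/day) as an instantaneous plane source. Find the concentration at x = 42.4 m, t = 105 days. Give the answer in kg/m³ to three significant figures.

1.69 kg/m³

For an instantaneous plane source, C(x,t) = M/(n_e·A·√(4πDt)) · exp(−(x−vt)²/(4Dt)), with n_e·A the pore (flow) area.
Plume center vt = 0.380 × 105 = 39.9 m, so the well at 42.4 m is 2.5 m downgradient of the peak.
√(4πDt) = 12.84 m, giving peak height M/(n_e·A·√(4πDt)) = 17.6/(0.35 × 2.06 × 12.84) = 1.901 kg/m³.
(x−vt)²/(4Dt) = (2.5)²/(4 × 0.125 × 105) = 0.1190; exp(−0.1190) = 0.8878.
C = 1.901 × 0.8878 = 1.69 kg/m³.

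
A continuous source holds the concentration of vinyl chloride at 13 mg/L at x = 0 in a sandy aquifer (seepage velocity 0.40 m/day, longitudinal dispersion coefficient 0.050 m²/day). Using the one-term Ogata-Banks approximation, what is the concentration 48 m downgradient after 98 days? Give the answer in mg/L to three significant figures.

0.0321 mg/L

For a continuous step input, C/C₀ ≈ ½·erfc((x−vt)/(2√(Dt))).
vt = 0.40 × 98 = 39.2 m and 2√(Dt) = 2√(0.050 × 98) = 4.427 m.
Argument (x−vt)/(2√(Dt)) = (48 − 39.2)/4.427 = 1.988; ½·erfc(1.988) = 0.002466.
C = 13 × 0.002466 = 0.0321 mg/L.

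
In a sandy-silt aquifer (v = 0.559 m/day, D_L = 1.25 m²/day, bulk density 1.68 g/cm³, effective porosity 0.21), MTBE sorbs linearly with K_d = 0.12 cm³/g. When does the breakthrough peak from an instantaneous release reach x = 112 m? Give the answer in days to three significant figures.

385 days

Retardation factor R = 1 + ρ_b·K_d/n = 1 + 1.68 × 0.12/0.21 = 1.960.
Sorption retards both mechanisms: v_R = v/R = 0.2852 m/day, D_R = D/R = 0.6378 m²/day.
Peak time from v_R²t² + 2D_R t − x² = 0: t = (√(D_R² + v_R²x²) − D_R)/v_R².
√(D_R² + v_R²x²) = √(0.6378² + 0.2852² × 112²) = 31.95; v_R² = 0.08134.
t = (31.95 − 0.6378)/0.08134 = 385 days.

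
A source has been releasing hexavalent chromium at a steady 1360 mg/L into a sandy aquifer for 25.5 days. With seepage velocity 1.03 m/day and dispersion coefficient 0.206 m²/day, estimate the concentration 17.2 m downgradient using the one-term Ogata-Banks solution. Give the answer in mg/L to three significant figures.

For a continuous step input, C/C₀ ≈ ½·erfc((x−vt)/(2√(Dt))).
vt = 1.03 × 25.5 = 26.265 m and 2√(Dt) = 2√(0.206 × 25.5) = 4.584 m.
Argument (x−vt)/(2√(Dt)) = (17.2 − 26.265)/4.584 = -1.978; ½·erfc(-1.978) = 0.9974.
C = 1360 × 0.9974 = 1360 mg/L.

1360 mg/L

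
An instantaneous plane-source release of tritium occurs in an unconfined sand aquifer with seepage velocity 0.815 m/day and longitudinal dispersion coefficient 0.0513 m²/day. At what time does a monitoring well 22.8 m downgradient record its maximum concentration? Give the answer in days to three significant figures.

27.9 days

For the 1D instantaneous-source solution, setting ∂C/∂t = 0 at fixed x gives v²t² + 2Dt − x² = 0, so t = (√(D² + v²x²) − D)/v².
√(D² + v²x²) = √(0.0513² + 0.815² × 22.8²) = 18.58; v² = 0.664225.
t = (18.58 − 0.0513)/0.664225 = 27.9 days (vs. the pure-advection estimate x/v = 28.0 d).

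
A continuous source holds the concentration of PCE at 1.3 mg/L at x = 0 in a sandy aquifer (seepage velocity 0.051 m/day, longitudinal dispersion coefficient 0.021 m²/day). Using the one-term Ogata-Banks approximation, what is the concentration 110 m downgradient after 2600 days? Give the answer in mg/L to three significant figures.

For a continuous step input, C/C₀ ≈ ½·erfc((x−vt)/(2√(Dt))).
vt = 0.051 × 2600 = 132.6 m and 2√(Dt) = 2√(0.021 × 2600) = 14.78 m.
Argument (x−vt)/(2√(Dt)) = (110 − 132.6)/14.78 = -1.529; ½·erfc(-1.529) = 0.9847.
C = 1.3 × 0.9847 = 1.28 mg/L.

1.28 mg/L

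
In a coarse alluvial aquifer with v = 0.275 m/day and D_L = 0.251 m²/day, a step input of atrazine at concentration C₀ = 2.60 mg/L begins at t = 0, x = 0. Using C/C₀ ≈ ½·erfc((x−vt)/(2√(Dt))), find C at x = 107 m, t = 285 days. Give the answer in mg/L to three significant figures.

0.0217 mg/L

For a continuous step input, C/C₀ ≈ ½·erfc((x−vt)/(2√(Dt))).
vt = 0.275 × 285 = 78.375 m and 2√(Dt) = 2√(0.251 × 285) = 16.92 m.
Argument (x−vt)/(2√(Dt)) = (107 − 78.375)/16.92 = 1.692; ½·erfc(1.692) = 0.008359.
C = 2.60 × 0.008359 = 0.0217 mg/L.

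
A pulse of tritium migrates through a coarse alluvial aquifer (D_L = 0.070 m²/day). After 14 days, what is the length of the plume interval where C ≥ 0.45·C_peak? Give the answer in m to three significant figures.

3.54 m

The plume is Gaussian with σ = √(2Dt) = √(2 × 0.070 × 14) = 1.400 m.
C/C_peak = exp(−Δx²/(2σ²)) = 0.45 ⇒ Δx = σ·√(−2 ln 0.45) = 1.400 × 1.264 = 1.770 m.
Width = 2Δx = 3.54 m.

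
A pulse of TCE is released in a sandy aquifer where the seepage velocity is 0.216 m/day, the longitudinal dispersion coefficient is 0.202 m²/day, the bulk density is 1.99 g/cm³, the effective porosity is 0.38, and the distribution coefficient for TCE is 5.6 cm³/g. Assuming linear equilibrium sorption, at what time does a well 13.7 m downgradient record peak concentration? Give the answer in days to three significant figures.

Retardation factor R = 1 + ρ_b·K_d/n = 1 + 1.99 × 5.6/0.38 = 30.33.
Sorption retards both mechanisms: v_R = v/R = 0.007122 m/day, D_R = D/R = 0.006660 m²/day.
Peak time from v_R²t² + 2D_R t − x² = 0: t = (√(D_R² + v_R²x²) − D_R)/v_R².
√(D_R² + v_R²x²) = √(0.006660² + 0.007122² × 13.7²) = 0.09780; v_R² = 5.072e-05.
t = (0.09780 − 0.006660)/5.072e-05 = 1800 days.

1800 days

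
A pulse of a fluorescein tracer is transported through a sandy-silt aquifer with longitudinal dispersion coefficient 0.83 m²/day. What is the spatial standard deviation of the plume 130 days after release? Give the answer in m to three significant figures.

14.7 m

Dispersive spreading gives a Gaussian with σ² = 2Dt; advection only shifts the center.
σ = √(2 × 0.83 × 130) = 14.7 m.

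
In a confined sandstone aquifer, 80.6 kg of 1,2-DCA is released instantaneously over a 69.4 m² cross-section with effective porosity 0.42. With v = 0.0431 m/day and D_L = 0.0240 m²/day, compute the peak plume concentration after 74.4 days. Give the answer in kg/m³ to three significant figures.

The peak of an instantaneous 1D plume sits at x = vt; there the Gaussian factor is 1 and C_max = M/(n_e·A·√(4πDt)), where n_e·A is the pore area the mass is dissolved in.
√(4πDt) = √(4π × 0.0240 × 74.4) = 4.737 m, so C_max = 80.6/(0.42 × 69.4 × 4.737) = 0.584 kg/m³.

0.584 kg/m³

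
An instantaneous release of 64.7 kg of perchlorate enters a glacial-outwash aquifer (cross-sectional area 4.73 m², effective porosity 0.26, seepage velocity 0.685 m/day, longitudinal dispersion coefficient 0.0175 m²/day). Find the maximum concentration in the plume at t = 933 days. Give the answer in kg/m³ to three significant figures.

3.67 kg/m³

The peak of an instantaneous 1D plume sits at x = vt; there the Gaussian factor is 1 and C_max = M/(n_e·A·√(4πDt)), where n_e·A is the pore area the mass is dissolved in.
√(4πDt) = √(4π × 0.0175 × 933) = 14.32 m, so C_max = 64.7/(0.26 × 4.73 × 14.32) = 3.67 kg/m³.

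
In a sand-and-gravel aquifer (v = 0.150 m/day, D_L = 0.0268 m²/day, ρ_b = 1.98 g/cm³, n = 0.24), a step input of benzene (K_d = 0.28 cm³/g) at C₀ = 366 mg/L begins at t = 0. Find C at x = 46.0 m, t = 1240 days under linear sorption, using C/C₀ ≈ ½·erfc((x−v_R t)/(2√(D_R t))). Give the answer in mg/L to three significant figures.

Retardation factor R = 1 + ρ_b·K_d/n = 1 + 1.98 × 0.28/0.24 = 3.310.
Sorption retards both mechanisms: v_R = v/R = 0.04532 m/day, D_R = D/R = 0.008097 m²/day.
v_R·t = 0.04532 × 1240 = 56.1968 m; 2√(D_R t) = 6.337 m; argument = (46.0 − 56.1968)/6.337 = -1.609.
C = C₀ × ½·erfc(-1.609) = 366 × 0.9886 = 362 mg/L.

362 mg/L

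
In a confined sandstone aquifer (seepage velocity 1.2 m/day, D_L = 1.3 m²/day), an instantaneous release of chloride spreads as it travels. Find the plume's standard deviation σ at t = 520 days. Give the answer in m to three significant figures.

Dispersive spreading gives a Gaussian with σ² = 2Dt; advection only shifts the center.
σ = √(2 × 1.3 × 520) = 36.8 m.

36.8 m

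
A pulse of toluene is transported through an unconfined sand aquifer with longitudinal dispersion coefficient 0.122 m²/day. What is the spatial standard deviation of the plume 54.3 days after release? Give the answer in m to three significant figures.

Dispersive spreading gives a Gaussian with σ² = 2Dt; advection only shifts the center.
σ = √(2 × 0.122 × 54.3) = 3.64 m.

3.64 m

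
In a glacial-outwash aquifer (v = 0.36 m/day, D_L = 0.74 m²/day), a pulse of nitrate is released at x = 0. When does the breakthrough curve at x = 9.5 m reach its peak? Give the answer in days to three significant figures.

For the 1D instantaneous-source solution, setting ∂C/∂t = 0 at fixed x gives v²t² + 2Dt − x² = 0, so t = (√(D² + v²x²) − D)/v².
√(D² + v²x²) = √(0.74² + 0.36² × 9.5²) = 3.499; v² = 0.1296.
t = (3.499 − 0.74)/0.1296 = 21.3 days (vs. the pure-advection estimate x/v = 26.4 d).

21.3 days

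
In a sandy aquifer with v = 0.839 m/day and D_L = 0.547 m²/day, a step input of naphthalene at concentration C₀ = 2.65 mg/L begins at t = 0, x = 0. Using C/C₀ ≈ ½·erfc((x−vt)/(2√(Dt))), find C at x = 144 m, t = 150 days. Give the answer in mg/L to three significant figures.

For a continuous step input, C/C₀ ≈ ½·erfc((x−vt)/(2√(Dt))).
vt = 0.839 × 150 = 125.85 m and 2√(Dt) = 2√(0.547 × 150) = 18.12 m.
Argument (x−vt)/(2√(Dt)) = (144 − 125.85)/18.12 = 1.002; ½·erfc(1.002) = 0.07824.
C = 2.65 × 0.07824 = 0.207 mg/L.

0.207 mg/L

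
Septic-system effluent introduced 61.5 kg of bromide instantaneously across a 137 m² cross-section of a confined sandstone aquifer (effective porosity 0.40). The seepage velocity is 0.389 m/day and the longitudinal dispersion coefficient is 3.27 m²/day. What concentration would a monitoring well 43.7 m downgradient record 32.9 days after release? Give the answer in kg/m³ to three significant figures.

For an instantaneous plane source, C(x,t) = M/(n_e·A·√(4πDt)) · exp(−(x−vt)²/(4Dt)), with n_e·A the pore (flow) area.
Plume center vt = 0.389 × 32.9 = 12.7981 m, so the well at 43.7 m is 30.9019 m downgradient of the peak.
√(4πDt) = 36.77 m, giving peak height M/(n_e·A·√(4πDt)) = 61.5/(0.40 × 137 × 36.77) = 0.03052 kg/m³.
(x−vt)²/(4Dt) = (30.9019)²/(4 × 3.27 × 32.9) = 2.219; exp(−2.219) = 0.1087.
C = 0.03052 × 0.1087 = 0.00332 kg/m³.

0.00332 kg/m³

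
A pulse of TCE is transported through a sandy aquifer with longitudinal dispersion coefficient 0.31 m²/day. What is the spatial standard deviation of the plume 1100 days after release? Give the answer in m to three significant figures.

26.1 m

Dispersive spreading gives a Gaussian with σ² = 2Dt; advection only shifts the center.
σ = √(2 × 0.31 × 1100) = 26.1 m.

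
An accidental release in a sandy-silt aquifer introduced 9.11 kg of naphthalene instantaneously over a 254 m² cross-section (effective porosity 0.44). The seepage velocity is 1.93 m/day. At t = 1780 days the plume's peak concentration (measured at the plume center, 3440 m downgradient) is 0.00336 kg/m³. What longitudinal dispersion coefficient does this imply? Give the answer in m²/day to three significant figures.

0.0263 m²/day

At the plume center C_max = M/(n_e·A·√(4πDt)), so D = M²/(4πt·(n_e·A·C_max)²).
n_e·A·C_max = 0.44 × 254 × 0.00336 = 0.3755 kg/m.
D = 9.11²/(4π × 1780 × 0.3755²) = 0.0263 m²/day.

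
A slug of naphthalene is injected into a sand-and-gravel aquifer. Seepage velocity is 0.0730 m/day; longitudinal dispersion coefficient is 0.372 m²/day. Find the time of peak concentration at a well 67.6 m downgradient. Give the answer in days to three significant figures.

859 days

For the 1D instantaneous-source solution, setting ∂C/∂t = 0 at fixed x gives v²t² + 2Dt − x² = 0, so t = (√(D² + v²x²) − D)/v².
√(D² + v²x²) = √(0.372² + 0.0730² × 67.6²) = 4.949; v² = 0.005329.
t = (4.949 − 0.372)/0.005329 = 859 days (vs. the pure-advection estimate x/v = 926 d).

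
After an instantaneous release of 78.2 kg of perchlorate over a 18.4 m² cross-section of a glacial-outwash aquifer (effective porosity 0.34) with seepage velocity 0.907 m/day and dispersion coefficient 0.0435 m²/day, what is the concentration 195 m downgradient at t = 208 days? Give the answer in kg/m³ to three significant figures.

For an instantaneous plane source, C(x,t) = M/(n_e·A·√(4πDt)) · exp(−(x−vt)²/(4Dt)), with n_e·A the pore (flow) area.
Plume center vt = 0.907 × 208 = 188.656 m, so the well at 195 m is 6.344 m downgradient of the peak.
√(4πDt) = 10.66 m, giving peak height M/(n_e·A·√(4πDt)) = 78.2/(0.34 × 18.4 × 10.66) = 1.173 kg/m³.
(x−vt)²/(4Dt) = (6.344)²/(4 × 0.0435 × 208) = 1.112; exp(−1.112) = 0.3289.
C = 1.173 × 0.3289 = 0.386 kg/m³.

0.386 kg/m³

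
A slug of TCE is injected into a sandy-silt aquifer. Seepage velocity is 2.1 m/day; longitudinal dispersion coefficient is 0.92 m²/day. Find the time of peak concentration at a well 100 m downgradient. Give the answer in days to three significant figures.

For the 1D instantaneous-source solution, setting ∂C/∂t = 0 at fixed x gives v²t² + 2Dt − x² = 0, so t = (√(D² + v²x²) − D)/v².
√(D² + v²x²) = √(0.92² + 2.1² × 100²) = 210.0; v² = 4.41.
t = (210.0 − 0.92)/4.41 = 47.4 days (vs. the pure-advection estimate x/v = 47.6 d).

47.4 days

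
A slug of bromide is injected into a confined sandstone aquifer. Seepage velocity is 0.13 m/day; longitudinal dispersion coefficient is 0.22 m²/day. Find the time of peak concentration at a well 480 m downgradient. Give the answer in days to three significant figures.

For the 1D instantaneous-source solution, setting ∂C/∂t = 0 at fixed x gives v²t² + 2Dt − x² = 0, so t = (√(D² + v²x²) − D)/v².
√(D² + v²x²) = √(0.22² + 0.13² × 480²) = 62.40; v² = 0.0169.
t = (62.40 − 0.22)/0.0169 = 3680 days (vs. the pure-advection estimate x/v = 3690 d).

3680 days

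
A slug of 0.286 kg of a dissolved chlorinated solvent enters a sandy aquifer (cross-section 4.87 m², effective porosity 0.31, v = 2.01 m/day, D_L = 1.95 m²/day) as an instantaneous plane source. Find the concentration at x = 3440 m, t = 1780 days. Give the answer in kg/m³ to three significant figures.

0.000231 kg/m³

For an instantaneous plane source, C(x,t) = M/(n_e·A·√(4πDt)) · exp(−(x−vt)²/(4Dt)), with n_e·A the pore (flow) area.
Plume center vt = 2.01 × 1780 = 3577.8 m, so the well at 3440 m is 137.8 m upgradient of the peak.
√(4πDt) = 208.8 m, giving peak height M/(n_e·A·√(4πDt)) = 0.286/(0.31 × 4.87 × 208.8) = 0.0009073 kg/m³.
(x−vt)²/(4Dt) = (-137.8)²/(4 × 1.95 × 1780) = 1.368; exp(−1.368) = 0.2546.
C = 0.0009073 × 0.2546 = 0.000231 kg/m³.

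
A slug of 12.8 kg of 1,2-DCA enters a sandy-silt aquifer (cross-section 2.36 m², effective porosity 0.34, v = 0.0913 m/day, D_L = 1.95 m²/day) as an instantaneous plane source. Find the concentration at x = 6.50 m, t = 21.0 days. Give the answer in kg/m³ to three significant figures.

0.619 kg/m³

For an instantaneous plane source, C(x,t) = M/(n_e·A·√(4πDt)) · exp(−(x−vt)²/(4Dt)), with n_e·A the pore (flow) area.
Plume center vt = 0.0913 × 21.0 = 1.9173 m, so the well at 6.50 m is 4.5827 m downgradient of the peak.
√(4πDt) = 22.68 m, giving peak height M/(n_e·A·√(4πDt)) = 12.8/(0.34 × 2.36 × 22.68) = 0.7034 kg/m³.
(x−vt)²/(4Dt) = (4.5827)²/(4 × 1.95 × 21.0) = 0.1282; exp(−0.1282) = 0.8797.
C = 0.7034 × 0.8797 = 0.619 kg/m³.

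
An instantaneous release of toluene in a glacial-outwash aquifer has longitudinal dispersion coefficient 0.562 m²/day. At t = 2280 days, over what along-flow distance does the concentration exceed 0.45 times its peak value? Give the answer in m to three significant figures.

128 m

The plume is Gaussian with σ = √(2Dt) = √(2 × 0.562 × 2280) = 50.62 m.
C/C_peak = exp(−Δx²/(2σ²)) = 0.45 ⇒ Δx = σ·√(−2 ln 0.45) = 50.62 × 1.264 = 63.98 m.
Width = 2Δx = 128 m.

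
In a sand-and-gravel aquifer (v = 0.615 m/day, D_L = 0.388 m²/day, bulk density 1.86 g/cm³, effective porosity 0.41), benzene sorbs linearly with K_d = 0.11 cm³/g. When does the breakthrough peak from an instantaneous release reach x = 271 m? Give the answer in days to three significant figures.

659 days

Retardation factor R = 1 + ρ_b·K_d/n = 1 + 1.86 × 0.11/0.41 = 1.499.
Sorption retards both mechanisms: v_R = v/R = 0.4103 m/day, D_R = D/R = 0.2588 m²/day.
Peak time from v_R²t² + 2D_R t − x² = 0: t = (√(D_R² + v_R²x²) − D_R)/v_R².
√(D_R² + v_R²x²) = √(0.2588² + 0.4103² × 271²) = 111.2; v_R² = 0.1683.
t = (111.2 − 0.2588)/0.1683 = 659 days.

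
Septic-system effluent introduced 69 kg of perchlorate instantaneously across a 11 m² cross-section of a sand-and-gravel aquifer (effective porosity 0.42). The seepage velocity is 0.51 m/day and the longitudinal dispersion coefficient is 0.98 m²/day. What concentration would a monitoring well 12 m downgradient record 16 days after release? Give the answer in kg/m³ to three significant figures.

0.841 kg/m³

For an instantaneous plane source, C(x,t) = M/(n_e·A·√(4πDt)) · exp(−(x−vt)²/(4Dt)), with n_e·A the pore (flow) area.
Plume center vt = 0.51 × 16 = 8.16 m, so the well at 12 m is 3.84 m downgradient of the peak.
√(4πDt) = 14.04 m, giving peak height M/(n_e·A·√(4πDt)) = 69/(0.42 × 11 × 14.04) = 1.064 kg/m³.
(x−vt)²/(4Dt) = (3.84)²/(4 × 0.98 × 16) = 0.2351; exp(−0.2351) = 0.7905.
C = 1.064 × 0.7905 = 0.841 kg/m³.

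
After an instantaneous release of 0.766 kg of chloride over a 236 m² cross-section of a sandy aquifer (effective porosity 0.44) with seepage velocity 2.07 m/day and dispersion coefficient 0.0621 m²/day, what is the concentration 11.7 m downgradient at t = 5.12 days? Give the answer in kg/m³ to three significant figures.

0.00142 kg/m³

For an instantaneous plane source, C(x,t) = M/(n_e·A·√(4πDt)) · exp(−(x−vt)²/(4Dt)), with n_e·A the pore (flow) area.
Plume center vt = 2.07 × 5.12 = 10.5984 m, so the well at 11.7 m is 1.1016 m downgradient of the peak.
√(4πDt) = 1.999 m, giving peak height M/(n_e·A·√(4πDt)) = 0.766/(0.44 × 236 × 1.999) = 0.003690 kg/m³.
(x−vt)²/(4Dt) = (1.1016)²/(4 × 0.0621 × 5.12) = 0.9542; exp(−0.9542) = 0.3851.
C = 0.003690 × 0.3851 = 0.00142 kg/m³.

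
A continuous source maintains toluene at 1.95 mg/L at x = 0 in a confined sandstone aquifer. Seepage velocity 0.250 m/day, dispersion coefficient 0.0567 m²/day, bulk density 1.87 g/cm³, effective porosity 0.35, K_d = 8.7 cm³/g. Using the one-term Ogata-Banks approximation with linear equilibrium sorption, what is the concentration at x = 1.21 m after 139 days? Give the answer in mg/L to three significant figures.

0.396 mg/L

Retardation factor R = 1 + ρ_b·K_d/n = 1 + 1.87 × 8.7/0.35 = 47.48.
Sorption retards both mechanisms: v_R = v/R = 0.005265 m/day, D_R = D/R = 0.001194 m²/day.
v_R·t = 0.005265 × 139 = 0.731835 m; 2√(D_R t) = 0.8148 m; argument = (1.21 − 0.731835)/0.8148 = 0.5868.
C = C₀ × ½·erfc(0.5868) = 1.95 × 0.2033 = 0.396 mg/L.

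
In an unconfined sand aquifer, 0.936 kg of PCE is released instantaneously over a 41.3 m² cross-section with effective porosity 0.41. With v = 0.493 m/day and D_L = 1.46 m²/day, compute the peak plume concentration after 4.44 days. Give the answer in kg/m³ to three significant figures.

The peak of an instantaneous 1D plume sits at x = vt; there the Gaussian factor is 1 and C_max = M/(n_e·A·√(4πDt)), where n_e·A is the pore area the mass is dissolved in.
√(4πDt) = √(4π × 1.46 × 4.44) = 9.026 m, so C_max = 0.936/(0.41 × 41.3 × 9.026) = 0.00612 kg/m³.

0.00612 kg/m³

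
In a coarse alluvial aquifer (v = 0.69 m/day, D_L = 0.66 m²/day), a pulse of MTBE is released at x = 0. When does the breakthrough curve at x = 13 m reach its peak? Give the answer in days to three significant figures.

17.5 days

For the 1D instantaneous-source solution, setting ∂C/∂t = 0 at fixed x gives v²t² + 2Dt − x² = 0, so t = (√(D² + v²x²) − D)/v².
√(D² + v²x²) = √(0.66² + 0.69² × 13²) = 8.994; v² = 0.4761.
t = (8.994 − 0.66)/0.4761 = 17.5 days (vs. the pure-advection estimate x/v = 18.8 d).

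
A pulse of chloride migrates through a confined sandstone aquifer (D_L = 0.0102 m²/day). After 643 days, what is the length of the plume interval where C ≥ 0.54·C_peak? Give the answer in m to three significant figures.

The plume is Gaussian with σ = √(2Dt) = √(2 × 0.0102 × 643) = 3.622 m.
C/C_peak = exp(−Δx²/(2σ²)) = 0.54 ⇒ Δx = σ·√(−2 ln 0.54) = 3.622 × 1.110 = 4.020 m.
Width = 2Δx = 8.04 m.

8.04 m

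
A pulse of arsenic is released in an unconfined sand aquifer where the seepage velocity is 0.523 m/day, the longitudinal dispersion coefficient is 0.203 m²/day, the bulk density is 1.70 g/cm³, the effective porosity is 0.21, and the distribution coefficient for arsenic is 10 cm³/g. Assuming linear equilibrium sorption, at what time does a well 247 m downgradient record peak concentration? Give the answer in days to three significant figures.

Retardation factor R = 1 + ρ_b·K_d/n = 1 + 1.70 × 10/0.21 = 81.95.
Sorption retards both mechanisms: v_R = v/R = 0.006382 m/day, D_R = D/R = 0.002477 m²/day.
Peak time from v_R²t² + 2D_R t − x² = 0: t = (√(D_R² + v_R²x²) − D_R)/v_R².
√(D_R² + v_R²x²) = √(0.002477² + 0.006382² × 247²) = 1.576; v_R² = 4.073e-05.
t = (1.576 − 0.002477)/4.073e-05 = 38600 days.

38600 days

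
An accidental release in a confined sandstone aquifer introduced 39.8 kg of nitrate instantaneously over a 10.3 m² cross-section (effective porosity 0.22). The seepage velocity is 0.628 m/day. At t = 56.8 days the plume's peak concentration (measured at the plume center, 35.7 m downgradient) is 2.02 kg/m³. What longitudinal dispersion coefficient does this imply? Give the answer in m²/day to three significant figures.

At the plume center C_max = M/(n_e·A·√(4πDt)), so D = M²/(4πt·(n_e·A·C_max)²).
n_e·A·C_max = 0.22 × 10.3 × 2.02 = 4.577 kg/m.
D = 39.8²/(4π × 56.8 × 4.577²) = 0.106 m²/day.

0.106 m²/day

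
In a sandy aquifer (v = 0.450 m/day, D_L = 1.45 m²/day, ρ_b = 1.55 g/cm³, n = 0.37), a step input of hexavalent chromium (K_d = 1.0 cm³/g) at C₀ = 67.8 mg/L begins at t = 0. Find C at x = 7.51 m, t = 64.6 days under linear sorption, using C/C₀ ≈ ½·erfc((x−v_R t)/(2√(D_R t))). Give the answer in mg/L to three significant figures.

25.5 mg/L

Retardation factor R = 1 + ρ_b·K_d/n = 1 + 1.55 × 1.0/0.37 = 5.189.
Sorption retards both mechanisms: v_R = v/R = 0.08672 m/day, D_R = D/R = 0.2794 m²/day.
v_R·t = 0.08672 × 64.6 = 5.602112 m; 2√(D_R t) = 8.497 m; argument = (7.51 − 5.602112)/8.497 = 0.2245.
C = C₀ × ½·erfc(0.2245) = 67.8 × 0.3754 = 25.5 mg/L.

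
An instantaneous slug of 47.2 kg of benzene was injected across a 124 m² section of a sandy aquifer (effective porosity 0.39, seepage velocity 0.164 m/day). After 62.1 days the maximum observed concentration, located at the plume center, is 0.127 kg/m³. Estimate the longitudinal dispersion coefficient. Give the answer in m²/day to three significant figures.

At the plume center C_max = M/(n_e·A·√(4πDt)), so D = M²/(4πt·(n_e·A·C_max)²).
n_e·A·C_max = 0.39 × 124 × 0.127 = 6.142 kg/m.
D = 47.2²/(4π × 62.1 × 6.142²) = 0.0757 m²/day.

0.0757 m²/day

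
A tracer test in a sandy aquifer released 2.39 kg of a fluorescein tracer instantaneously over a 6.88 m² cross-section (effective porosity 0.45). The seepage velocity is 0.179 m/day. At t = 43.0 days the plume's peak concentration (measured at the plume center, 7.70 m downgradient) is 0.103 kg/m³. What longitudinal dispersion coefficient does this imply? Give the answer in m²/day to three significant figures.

At the plume center C_max = M/(n_e·A·√(4πDt)), so D = M²/(4πt·(n_e·A·C_max)²).
n_e·A·C_max = 0.45 × 6.88 × 0.103 = 0.3189 kg/m.
D = 2.39²/(4π × 43.0 × 0.3189²) = 0.104 m²/day.

0.104 m²/day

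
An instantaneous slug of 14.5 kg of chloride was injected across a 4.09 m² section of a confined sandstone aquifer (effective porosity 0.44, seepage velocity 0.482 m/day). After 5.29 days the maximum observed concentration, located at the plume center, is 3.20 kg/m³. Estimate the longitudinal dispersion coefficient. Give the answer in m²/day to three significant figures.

0.0954 m²/day

At the plume center C_max = M/(n_e·A·√(4πDt)), so D = M²/(4πt·(n_e·A·C_max)²).
n_e·A·C_max = 0.44 × 4.09 × 3.20 = 5.759 kg/m.
D = 14.5²/(4π × 5.29 × 5.759²) = 0.0954 m²/day.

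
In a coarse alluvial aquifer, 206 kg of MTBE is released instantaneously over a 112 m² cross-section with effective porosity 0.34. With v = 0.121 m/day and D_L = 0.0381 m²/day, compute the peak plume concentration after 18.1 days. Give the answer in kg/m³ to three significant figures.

1.84 kg/m³

The peak of an instantaneous 1D plume sits at x = vt; there the Gaussian factor is 1 and C_max = M/(n_e·A·√(4πDt)), where n_e·A is the pore area the mass is dissolved in.
√(4πDt) = √(4π × 0.0381 × 18.1) = 2.944 m, so C_max = 206/(0.34 × 112 × 2.944) = 1.84 kg/m³.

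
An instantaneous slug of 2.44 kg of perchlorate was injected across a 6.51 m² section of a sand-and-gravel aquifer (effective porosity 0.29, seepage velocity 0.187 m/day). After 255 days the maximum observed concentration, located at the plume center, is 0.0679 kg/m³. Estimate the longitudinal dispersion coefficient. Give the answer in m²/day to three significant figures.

At the plume center C_max = M/(n_e·A·√(4πDt)), so D = M²/(4πt·(n_e·A·C_max)²).
n_e·A·C_max = 0.29 × 6.51 × 0.0679 = 0.1282 kg/m.
D = 2.44²/(4π × 255 × 0.1282²) = 0.113 m²/day.

0.113 m²/day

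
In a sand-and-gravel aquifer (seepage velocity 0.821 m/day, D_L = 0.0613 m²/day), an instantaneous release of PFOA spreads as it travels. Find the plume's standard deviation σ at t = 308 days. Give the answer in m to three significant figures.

Dispersive spreading gives a Gaussian with σ² = 2Dt; advection only shifts the center.
σ = √(2 × 0.0613 × 308) = 6.14 m.

6.14 m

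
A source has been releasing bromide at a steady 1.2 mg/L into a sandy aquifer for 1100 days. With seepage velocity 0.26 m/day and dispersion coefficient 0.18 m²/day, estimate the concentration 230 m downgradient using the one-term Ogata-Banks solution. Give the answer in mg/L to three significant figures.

For a continuous step input, C/C₀ ≈ ½·erfc((x−vt)/(2√(Dt))).
vt = 0.26 × 1100 = 286 m and 2√(Dt) = 2√(0.18 × 1100) = 28.14 m.
Argument (x−vt)/(2√(Dt)) = (230 − 286)/28.14 = -1.990; ½·erfc(-1.990) = 0.9976.
C = 1.2 × 0.9976 = 1.20 mg/L.

1.20 mg/L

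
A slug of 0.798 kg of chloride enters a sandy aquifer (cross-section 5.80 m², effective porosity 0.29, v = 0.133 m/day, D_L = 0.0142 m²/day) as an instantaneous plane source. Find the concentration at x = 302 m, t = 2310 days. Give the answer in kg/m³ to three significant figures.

0.0190 kg/m³

For an instantaneous plane source, C(x,t) = M/(n_e·A·√(4πDt)) · exp(−(x−vt)²/(4Dt)), with n_e·A the pore (flow) area.
Plume center vt = 0.133 × 2310 = 307.23 m, so the well at 302 m is 5.23 m upgradient of the peak.
√(4πDt) = 20.30 m, giving peak height M/(n_e·A·√(4πDt)) = 0.798/(0.29 × 5.80 × 20.30) = 0.02337 kg/m³.
(x−vt)²/(4Dt) = (-5.23)²/(4 × 0.0142 × 2310) = 0.2085; exp(−0.2085) = 0.8118.
C = 0.02337 × 0.8118 = 0.0190 kg/m³.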